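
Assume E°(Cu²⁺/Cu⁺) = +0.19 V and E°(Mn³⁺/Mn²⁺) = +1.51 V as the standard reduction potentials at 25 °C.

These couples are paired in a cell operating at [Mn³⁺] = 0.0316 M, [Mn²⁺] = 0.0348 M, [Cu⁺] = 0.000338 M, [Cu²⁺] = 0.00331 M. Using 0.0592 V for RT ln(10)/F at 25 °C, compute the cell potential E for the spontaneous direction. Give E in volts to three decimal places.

+1.259 V

Mn³⁺/Mn²⁺ is the cathode (higher E°), Cu²⁺/Cu⁺ the anode: E°cell = +1.51 − (+0.19) = +1.32 V, n = 1.
Overall: Mn³⁺(aq) + Cu⁺(aq) → Mn²⁺(aq) + Cu²⁺(aq)
Q = [Mn²⁺]·[Cu²⁺] / ([Mn³⁺]·[Cu⁺]); log Q = 1.033.
E = E° − (0.0592/n) log Q = +1.32 − (0.0592/1)(1.033) = +1.259 V.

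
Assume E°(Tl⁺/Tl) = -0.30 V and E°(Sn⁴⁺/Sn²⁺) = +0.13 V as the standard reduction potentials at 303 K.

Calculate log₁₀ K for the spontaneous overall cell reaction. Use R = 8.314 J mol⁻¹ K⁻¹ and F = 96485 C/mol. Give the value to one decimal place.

14.3

Cathode: Sn⁴⁺/Sn²⁺; anode: Tl⁺/Tl. E°cell = (+0.13) − (-0.30) = +0.43 V, with n = 2.
ΔG° = −nFE° = −RT ln K, so ln K = nFE°/(RT) = (2)(96485)(+0.43) / ((8.314)(303)) = 32.939.
log₁₀ K = 32.939 / ln 10 = 14.3.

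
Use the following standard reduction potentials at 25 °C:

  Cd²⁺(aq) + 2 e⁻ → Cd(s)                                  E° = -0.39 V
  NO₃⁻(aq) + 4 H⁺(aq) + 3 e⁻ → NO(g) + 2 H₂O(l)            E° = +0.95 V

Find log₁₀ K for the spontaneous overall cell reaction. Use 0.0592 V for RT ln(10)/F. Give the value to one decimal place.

Cathode: NO₃⁻/NO; anode: Cd²⁺/Cd. E°cell = +1.34 V, n = 6.
log K = nE°cell / 0.0592 = (6)(+1.34) / 0.0592 = 135.8.

135.8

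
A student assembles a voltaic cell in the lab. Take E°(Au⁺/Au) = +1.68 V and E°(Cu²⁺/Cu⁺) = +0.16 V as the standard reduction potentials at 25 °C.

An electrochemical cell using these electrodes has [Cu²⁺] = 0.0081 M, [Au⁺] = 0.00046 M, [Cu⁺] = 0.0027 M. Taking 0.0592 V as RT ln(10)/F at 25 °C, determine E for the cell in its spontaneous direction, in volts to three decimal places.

Au⁺/Au is the cathode (higher E°), Cu²⁺/Cu⁺ the anode: E°cell = +1.68 − (+0.16) = +1.52 V, n = 1.
Overall: Au⁺(aq) + Cu⁺(aq) → Au(s) + Cu²⁺(aq)
Q = [Cu²⁺] / ([Au⁺]·[Cu⁺]); log Q = 3.814.
E = E° − (0.0592/n) log Q = +1.52 − (0.0592/1)(3.814) = +1.294 V.

+1.294 V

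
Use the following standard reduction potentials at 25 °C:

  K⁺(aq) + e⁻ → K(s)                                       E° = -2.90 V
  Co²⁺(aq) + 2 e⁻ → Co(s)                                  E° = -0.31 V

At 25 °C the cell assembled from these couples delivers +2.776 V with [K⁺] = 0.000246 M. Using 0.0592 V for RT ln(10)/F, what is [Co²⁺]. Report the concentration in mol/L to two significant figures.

0.12 M

Co²⁺/Co is the cathode, K⁺/K the anode: E°cell = +2.59 V, n = 2.
Overall reaction: Co²⁺(aq) + 2 K(s) → Co(s) + 2 K⁺(aq); Q = [K⁺]^2/[Co²⁺]^1.
From E = E° − (0.0592/n) log Q: log Q = (E° − E)·n/0.0592 = (+2.59 − (+2.776))·2/0.0592 = -6.2838.
So 1·log[Co²⁺] = 2·log(0.000246) − log Q = -7.2181 − (-6.2838) = -0.9343; [Co²⁺] = 10^(-0.9343) ≈ 0.12 M.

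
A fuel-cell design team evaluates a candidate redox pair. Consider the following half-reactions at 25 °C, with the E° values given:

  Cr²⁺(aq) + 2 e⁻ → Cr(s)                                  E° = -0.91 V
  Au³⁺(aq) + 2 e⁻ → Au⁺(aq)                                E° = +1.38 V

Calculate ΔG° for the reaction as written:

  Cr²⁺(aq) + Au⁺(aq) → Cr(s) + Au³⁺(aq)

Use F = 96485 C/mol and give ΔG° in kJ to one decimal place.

As written, Cr²⁺/Cr is reduced (cathode) and Au³⁺/Au⁺ is oxidised (anode), so E°cell = (-0.91) − (+1.38) = -2.29 V.
Balancing electrons gives n = 2.
ΔG° = −nFE° = −(2)(96485)(-2.29) = 441,901 J = +441.9 kJ.

+441.9 kJ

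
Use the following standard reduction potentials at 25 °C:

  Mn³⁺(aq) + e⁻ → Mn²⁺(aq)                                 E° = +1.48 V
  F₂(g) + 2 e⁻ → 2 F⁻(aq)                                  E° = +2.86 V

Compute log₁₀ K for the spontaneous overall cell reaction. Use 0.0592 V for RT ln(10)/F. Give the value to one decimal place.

46.6

Cathode: F₂/F⁻; anode: Mn³⁺/Mn²⁺. E°cell = +1.38 V, n = 2.
log K = nE°cell / 0.0592 = (2)(+1.38) / 0.0592 = 46.6.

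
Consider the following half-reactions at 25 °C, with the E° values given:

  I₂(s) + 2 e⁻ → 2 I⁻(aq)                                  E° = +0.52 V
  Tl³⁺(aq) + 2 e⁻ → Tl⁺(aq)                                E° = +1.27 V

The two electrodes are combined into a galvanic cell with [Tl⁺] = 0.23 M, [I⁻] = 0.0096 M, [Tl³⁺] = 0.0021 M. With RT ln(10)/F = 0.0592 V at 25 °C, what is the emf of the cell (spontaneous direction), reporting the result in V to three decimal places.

Tl³⁺/Tl⁺ is the cathode (higher E°), I₂/I⁻ the anode: E°cell = +1.27 − (+0.52) = +0.75 V, n = 2.
Overall: Tl³⁺(aq) + 2 I⁻(aq) → Tl⁺(aq) + I₂(s)
Q = [Tl⁺] / ([Tl³⁺]·[I⁻]^2); log Q = 6.075.
E = E° − (0.0592/n) log Q = +0.75 − (0.0592/2)(6.075) = +0.570 V.

+0.570 V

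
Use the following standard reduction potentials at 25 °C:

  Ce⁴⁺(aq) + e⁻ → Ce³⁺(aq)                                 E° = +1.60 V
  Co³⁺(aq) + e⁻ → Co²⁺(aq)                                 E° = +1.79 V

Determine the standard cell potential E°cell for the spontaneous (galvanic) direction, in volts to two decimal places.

The Co³⁺/Co²⁺ couple has the higher reduction potential, so it is the cathode; Ce⁴⁺/Ce³⁺ is oxidised at the anode.
E°cell = E°(cathode) − E°(anode) = (+1.79) − (+1.60) = +0.19 V.

+0.19 V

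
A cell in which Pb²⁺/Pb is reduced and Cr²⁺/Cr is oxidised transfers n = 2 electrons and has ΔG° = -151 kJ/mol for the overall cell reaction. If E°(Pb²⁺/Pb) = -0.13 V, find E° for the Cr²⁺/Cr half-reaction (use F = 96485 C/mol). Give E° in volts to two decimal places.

E°cell = −ΔG°/(nF) = −(-151×10³)/((2)(96485)) = +0.783 V.
Since Pb²⁺/Pb is the cathode and Cr²⁺/Cr the anode, E°cell = E°(Pb²⁺/Pb) − E°(Cr²⁺/Cr).
So E°(Cr²⁺/Cr) = E°(Pb²⁺/Pb) − E°cell = (-0.13) − (+0.783) = -0.91 V.

-0.91 V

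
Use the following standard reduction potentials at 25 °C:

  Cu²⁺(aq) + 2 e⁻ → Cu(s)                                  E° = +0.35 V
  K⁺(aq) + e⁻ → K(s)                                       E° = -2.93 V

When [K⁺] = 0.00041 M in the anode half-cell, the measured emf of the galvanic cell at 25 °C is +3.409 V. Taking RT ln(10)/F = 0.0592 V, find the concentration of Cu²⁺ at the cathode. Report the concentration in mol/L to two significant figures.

0.0038 M

Cu²⁺/Cu is the cathode, K⁺/K the anode: E°cell = +3.28 V, n = 2.
Overall reaction: Cu²⁺(aq) + 2 K(s) → Cu(s) + 2 K⁺(aq); Q = [K⁺]^2/[Cu²⁺]^1.
From E = E° − (0.0592/n) log Q: log Q = (E° − E)·n/0.0592 = (+3.28 − (+3.409))·2/0.0592 = -4.3581.
So 1·log[Cu²⁺] = 2·log(0.00041) − log Q = -6.7744 − (-4.3581) = -2.4163; [Cu²⁺] = 10^(-2.4163) ≈ 0.0038 M.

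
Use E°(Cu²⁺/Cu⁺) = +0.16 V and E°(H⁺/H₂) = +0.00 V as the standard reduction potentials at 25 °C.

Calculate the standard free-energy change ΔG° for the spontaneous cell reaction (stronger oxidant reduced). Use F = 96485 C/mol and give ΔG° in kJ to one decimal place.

-30.9 kJ

Cu²⁺/Cu⁺ (E° = +0.16 V) is the cathode; H⁺/H₂ (E° = +0.00 V) is the anode, so E°cell = +0.16 V.
Balancing electrons gives n = 2 (lcm of 1 and 2).
ΔG° = −nFE° = −(2)(96485)(+0.16) = -30,875 J = -30.9 kJ.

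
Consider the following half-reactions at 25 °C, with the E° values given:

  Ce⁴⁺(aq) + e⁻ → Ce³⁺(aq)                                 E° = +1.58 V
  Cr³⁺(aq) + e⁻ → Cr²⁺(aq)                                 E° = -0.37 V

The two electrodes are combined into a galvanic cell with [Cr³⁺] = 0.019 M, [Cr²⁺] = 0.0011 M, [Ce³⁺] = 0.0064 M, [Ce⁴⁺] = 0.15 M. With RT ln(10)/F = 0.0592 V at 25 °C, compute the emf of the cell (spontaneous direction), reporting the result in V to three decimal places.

+1.958 V

Ce⁴⁺/Ce³⁺ is the cathode (higher E°), Cr³⁺/Cr²⁺ the anode: E°cell = +1.58 − (-0.37) = +1.95 V, n = 1.
Overall: Ce⁴⁺(aq) + Cr²⁺(aq) → Ce³⁺(aq) + Cr³⁺(aq)
Q = [Ce³⁺]·[Cr³⁺] / ([Ce⁴⁺]·[Cr²⁺]); log Q = -0.133.
E = E° − (0.0592/n) log Q = +1.95 − (0.0592/1)(-0.133) = +1.958 V.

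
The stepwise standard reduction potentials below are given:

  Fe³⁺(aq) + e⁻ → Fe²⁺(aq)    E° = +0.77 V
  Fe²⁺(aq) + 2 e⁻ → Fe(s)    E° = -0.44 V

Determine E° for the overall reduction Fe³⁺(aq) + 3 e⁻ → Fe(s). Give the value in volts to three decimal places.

-0.037 V

Since ΔG° = −nFE° is additive over sequential reductions, n₃E°₃ = n₁E°₁ + n₂E°₂.
E°₃ = (1×+0.77 + 2×-0.44) / 3 = (-0.110) / 3 = -0.037 V.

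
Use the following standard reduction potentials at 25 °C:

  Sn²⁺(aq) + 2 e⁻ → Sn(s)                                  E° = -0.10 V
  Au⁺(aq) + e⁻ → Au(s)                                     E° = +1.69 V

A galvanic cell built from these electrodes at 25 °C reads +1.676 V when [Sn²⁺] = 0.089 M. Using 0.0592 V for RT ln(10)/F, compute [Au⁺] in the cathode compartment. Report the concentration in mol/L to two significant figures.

Au⁺/Au is the cathode, Sn²⁺/Sn the anode: E°cell = +1.79 V, n = 2.
Overall reaction: 2 Au⁺(aq) + Sn(s) → 2 Au(s) + Sn²⁺(aq); Q = [Sn²⁺]^1/[Au⁺]^2.
From E = E° − (0.0592/n) log Q: log Q = (E° − E)·n/0.0592 = (+1.79 − (+1.676))·2/0.0592 = 3.8514.
So 2·log[Au⁺] = 1·log(0.089) − log Q = -1.0506 − (3.8514) = -4.9020; log[Au⁺] = -4.9020 / 2 = -2.4510; [Au⁺] = 10^(-2.4510) ≈ 0.0035 M.

0.0035 M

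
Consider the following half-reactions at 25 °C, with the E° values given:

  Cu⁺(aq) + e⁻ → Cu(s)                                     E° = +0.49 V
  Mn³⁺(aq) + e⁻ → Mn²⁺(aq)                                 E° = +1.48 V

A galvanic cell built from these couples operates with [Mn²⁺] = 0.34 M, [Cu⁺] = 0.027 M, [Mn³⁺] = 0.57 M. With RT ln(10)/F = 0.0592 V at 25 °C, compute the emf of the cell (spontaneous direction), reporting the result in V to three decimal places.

Mn³⁺/Mn²⁺ is the cathode (higher E°), Cu⁺/Cu the anode: E°cell = +1.48 − (+0.49) = +0.99 V, n = 1.
Overall: Mn³⁺(aq) + Cu(s) → Mn²⁺(aq) + Cu⁺(aq)
Q = [Mn²⁺]·[Cu⁺] / ([Mn³⁺]); log Q = -1.793.
E = E° − (0.0592/n) log Q = +0.99 − (0.0592/1)(-1.793) = +1.096 V.

+1.096 V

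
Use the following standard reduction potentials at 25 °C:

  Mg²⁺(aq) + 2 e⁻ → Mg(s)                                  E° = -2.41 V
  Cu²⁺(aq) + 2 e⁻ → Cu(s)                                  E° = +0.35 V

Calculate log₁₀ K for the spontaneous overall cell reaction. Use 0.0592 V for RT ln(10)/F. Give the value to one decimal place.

93.2

Cathode: Cu²⁺/Cu; anode: Mg²⁺/Mg. E°cell = +2.76 V, n = 2.
log K = nE°cell / 0.0592 = (2)(+2.76) / 0.0592 = 93.2.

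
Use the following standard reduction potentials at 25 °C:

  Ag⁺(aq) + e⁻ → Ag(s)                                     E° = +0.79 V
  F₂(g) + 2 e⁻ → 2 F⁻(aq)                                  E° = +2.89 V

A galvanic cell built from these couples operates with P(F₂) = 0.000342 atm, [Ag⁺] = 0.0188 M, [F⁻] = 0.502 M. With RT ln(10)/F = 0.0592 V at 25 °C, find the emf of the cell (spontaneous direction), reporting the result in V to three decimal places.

+2.117 V

F₂/F⁻ is the cathode (higher E°), Ag⁺/Ag the anode: E°cell = +2.89 − (+0.79) = +2.10 V, n = 2.
Overall: F₂(g) + 2 Ag(s) → 2 F⁻(aq) + 2 Ag⁺(aq)
Q = [F⁻]^2·[Ag⁺]^2 / (P(F₂)); log Q = -0.584.
E = E° − (0.0592/n) log Q = +2.10 − (0.0592/2)(-0.584) = +2.117 V.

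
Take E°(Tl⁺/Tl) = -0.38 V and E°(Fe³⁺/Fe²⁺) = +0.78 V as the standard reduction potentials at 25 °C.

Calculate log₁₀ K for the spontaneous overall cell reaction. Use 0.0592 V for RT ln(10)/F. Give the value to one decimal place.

19.6

Cathode: Fe³⁺/Fe²⁺; anode: Tl⁺/Tl. E°cell = +1.16 V, n = 1.
log K = nE°cell / 0.0592 = (1)(+1.16) / 0.0592 = 19.6.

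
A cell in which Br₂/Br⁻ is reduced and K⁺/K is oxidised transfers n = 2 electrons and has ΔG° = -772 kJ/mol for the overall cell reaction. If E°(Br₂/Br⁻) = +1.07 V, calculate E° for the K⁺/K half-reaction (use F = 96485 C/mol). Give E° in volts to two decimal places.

E°cell = −ΔG°/(nF) = −(-772×10³)/((2)(96485)) = +4.001 V.
Since Br₂/Br⁻ is the cathode and K⁺/K the anode, E°cell = E°(Br₂/Br⁻) − E°(K⁺/K).
So E°(K⁺/K) = E°(Br₂/Br⁻) − E°cell = (+1.07) − (+4.001) = -2.93 V.

-2.93 V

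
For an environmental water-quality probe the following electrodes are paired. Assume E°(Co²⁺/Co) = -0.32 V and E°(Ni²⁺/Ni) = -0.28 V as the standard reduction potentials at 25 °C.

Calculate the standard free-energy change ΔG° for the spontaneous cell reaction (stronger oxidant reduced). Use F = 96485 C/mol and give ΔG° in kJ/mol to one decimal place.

-7.7 kJ/mol

Ni²⁺/Ni (E° = -0.28 V) is the cathode; Co²⁺/Co (E° = -0.32 V) is the anode, so E°cell = +0.04 V.
Balancing electrons gives n = 2 (lcm of 2 and 2).
ΔG° = −nFE° = −(2)(96485)(+0.04) = -7,719 J = -7.7 kJ/mol.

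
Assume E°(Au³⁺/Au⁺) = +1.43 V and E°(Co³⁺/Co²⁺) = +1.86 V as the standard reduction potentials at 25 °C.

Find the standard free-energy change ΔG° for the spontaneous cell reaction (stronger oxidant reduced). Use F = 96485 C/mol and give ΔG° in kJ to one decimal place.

-83.0 kJ

Co³⁺/Co²⁺ (E° = +1.86 V) is the cathode; Au³⁺/Au⁺ (E° = +1.43 V) is the anode, so E°cell = +0.43 V.
Balancing electrons gives n = 2 (lcm of 1 and 2).
ΔG° = −nFE° = −(2)(96485)(+0.43) = -82,977 J = -83.0 kJ.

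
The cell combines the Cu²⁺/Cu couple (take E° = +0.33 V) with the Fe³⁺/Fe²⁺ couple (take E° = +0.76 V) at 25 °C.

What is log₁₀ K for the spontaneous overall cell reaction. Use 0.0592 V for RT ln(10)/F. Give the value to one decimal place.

14.5

Cathode: Fe³⁺/Fe²⁺; anode: Cu²⁺/Cu. E°cell = +0.43 V, n = 2.
log K = nE°cell / 0.0592 = (2)(+0.43) / 0.0592 = 14.5.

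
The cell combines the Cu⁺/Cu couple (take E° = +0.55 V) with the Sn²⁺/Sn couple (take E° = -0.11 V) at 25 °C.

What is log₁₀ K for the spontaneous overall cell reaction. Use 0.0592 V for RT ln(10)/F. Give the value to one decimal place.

Cathode: Cu⁺/Cu; anode: Sn²⁺/Sn. E°cell = +0.66 V, n = 2.
log K = nE°cell / 0.0592 = (2)(+0.66) / 0.0592 = 22.3.

22.3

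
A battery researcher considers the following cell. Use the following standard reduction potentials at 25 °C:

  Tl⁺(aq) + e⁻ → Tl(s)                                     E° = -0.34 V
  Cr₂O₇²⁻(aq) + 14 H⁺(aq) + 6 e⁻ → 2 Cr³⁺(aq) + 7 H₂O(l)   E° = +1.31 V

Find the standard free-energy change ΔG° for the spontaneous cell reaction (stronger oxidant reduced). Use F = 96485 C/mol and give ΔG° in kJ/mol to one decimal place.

Cr₂O₇²⁻/Cr³⁺ (E° = +1.31 V) is the cathode; Tl⁺/Tl (E° = -0.34 V) is the anode, so E°cell = +1.65 V.
Balancing electrons gives n = 6 (lcm of 6 and 1).
ΔG° = −nFE° = −(6)(96485)(+1.65) = -955,202 J = -955.2 kJ/mol.

-955.2 kJ/mol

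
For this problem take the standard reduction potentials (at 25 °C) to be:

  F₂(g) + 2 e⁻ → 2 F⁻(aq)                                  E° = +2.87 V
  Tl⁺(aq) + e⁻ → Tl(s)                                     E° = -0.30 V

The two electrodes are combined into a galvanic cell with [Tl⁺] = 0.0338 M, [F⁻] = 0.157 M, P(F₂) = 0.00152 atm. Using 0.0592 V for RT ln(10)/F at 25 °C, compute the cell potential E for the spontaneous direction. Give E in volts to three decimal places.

+3.221 V

F₂/F⁻ is the cathode (higher E°), Tl⁺/Tl the anode: E°cell = +2.87 − (-0.30) = +3.17 V, n = 2.
Overall: F₂(g) + 2 Tl(s) → 2 F⁻(aq) + 2 Tl⁺(aq)
Q = [F⁻]^2·[Tl⁺]^2 / (P(F₂)); log Q = -1.732.
E = E° − (0.0592/n) log Q = +3.17 − (0.0592/2)(-1.732) = +3.221 V.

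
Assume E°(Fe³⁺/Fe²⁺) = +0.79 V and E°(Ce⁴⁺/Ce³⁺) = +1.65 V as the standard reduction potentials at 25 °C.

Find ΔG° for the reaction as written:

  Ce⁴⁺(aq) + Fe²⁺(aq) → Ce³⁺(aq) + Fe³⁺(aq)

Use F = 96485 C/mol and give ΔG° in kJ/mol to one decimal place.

-83.0 kJ/mol

As written, Ce⁴⁺/Ce³⁺ is reduced (cathode) and Fe³⁺/Fe²⁺ is oxidised (anode), so E°cell = (+1.65) − (+0.79) = +0.86 V.
Balancing electrons gives n = 1.
ΔG° = −nFE° = −(1)(96485)(+0.86) = -82,977 J = -83.0 kJ/mol.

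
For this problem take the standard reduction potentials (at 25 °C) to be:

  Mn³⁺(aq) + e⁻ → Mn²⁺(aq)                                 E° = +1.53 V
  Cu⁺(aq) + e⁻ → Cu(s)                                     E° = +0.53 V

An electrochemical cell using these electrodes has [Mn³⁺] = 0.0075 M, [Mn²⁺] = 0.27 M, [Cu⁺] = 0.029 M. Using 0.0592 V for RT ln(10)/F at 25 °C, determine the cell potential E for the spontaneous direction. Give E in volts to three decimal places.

+0.999 V

Mn³⁺/Mn²⁺ is the cathode (higher E°), Cu⁺/Cu the anode: E°cell = +1.53 − (+0.53) = +1.00 V, n = 1.
Overall: Mn³⁺(aq) + Cu(s) → Mn²⁺(aq) + Cu⁺(aq)
Q = [Mn²⁺]·[Cu⁺] / ([Mn³⁺]); log Q = 0.019.
E = E° − (0.0592/n) log Q = +1.00 − (0.0592/1)(0.019) = +0.999 V.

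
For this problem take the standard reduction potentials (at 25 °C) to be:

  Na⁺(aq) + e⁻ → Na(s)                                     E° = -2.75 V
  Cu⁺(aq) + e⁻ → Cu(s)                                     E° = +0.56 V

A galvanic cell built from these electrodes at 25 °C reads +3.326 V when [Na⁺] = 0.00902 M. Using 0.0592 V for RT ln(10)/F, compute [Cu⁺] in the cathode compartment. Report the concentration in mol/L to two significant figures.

Cu⁺/Cu is the cathode, Na⁺/Na the anode: E°cell = +3.31 V, n = 1.
Overall reaction: Cu⁺(aq) + Na(s) → Cu(s) + Na⁺(aq); Q = [Na⁺]^1/[Cu⁺]^1.
From E = E° − (0.0592/n) log Q: log Q = (E° − E)·n/0.0592 = (+3.31 − (+3.326))·1/0.0592 = -0.2703.
So 1·log[Cu⁺] = 1·log(0.00902) − log Q = -2.0448 − (-0.2703) = -1.7745; [Cu⁺] = 10^(-1.7745) ≈ 0.017 M.

0.017 M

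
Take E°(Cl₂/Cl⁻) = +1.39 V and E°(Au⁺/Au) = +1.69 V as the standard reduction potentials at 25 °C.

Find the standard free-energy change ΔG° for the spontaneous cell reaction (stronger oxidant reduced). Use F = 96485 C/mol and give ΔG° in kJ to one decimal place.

Au⁺/Au (E° = +1.69 V) is the cathode; Cl₂/Cl⁻ (E° = +1.39 V) is the anode, so E°cell = +0.30 V.
Balancing electrons gives n = 2 (lcm of 1 and 2).
ΔG° = −nFE° = −(2)(96485)(+0.30) = -57,891 J = -57.9 kJ.

-57.9 kJ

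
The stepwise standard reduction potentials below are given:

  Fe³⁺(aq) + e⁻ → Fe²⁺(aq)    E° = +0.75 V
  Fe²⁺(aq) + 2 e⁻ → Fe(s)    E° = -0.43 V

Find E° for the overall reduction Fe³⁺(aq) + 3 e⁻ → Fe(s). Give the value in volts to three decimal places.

Adding the free-energy changes (−nFE°) of the two steps gives −n₃FE°₃ = −n₁FE°₁ − n₂FE°₂.
E°₃ = (1×+0.75 + 2×-0.43) / 3 = (-0.110) / 3 = -0.037 V.

-0.037 V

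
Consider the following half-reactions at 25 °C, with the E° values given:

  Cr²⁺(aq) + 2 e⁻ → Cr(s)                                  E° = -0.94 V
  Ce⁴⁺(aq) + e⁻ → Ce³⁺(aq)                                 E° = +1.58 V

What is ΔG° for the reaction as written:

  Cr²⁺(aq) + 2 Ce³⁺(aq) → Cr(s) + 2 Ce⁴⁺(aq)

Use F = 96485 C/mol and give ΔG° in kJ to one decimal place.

+486.3 kJ

As written, Cr²⁺/Cr is reduced (cathode) and Ce⁴⁺/Ce³⁺ is oxidised (anode), so E°cell = (-0.94) − (+1.58) = -2.52 V.
Balancing electrons gives n = 2.
ΔG° = −nFE° = −(2)(96485)(-2.52) = 486,284 J = +486.3 kJ.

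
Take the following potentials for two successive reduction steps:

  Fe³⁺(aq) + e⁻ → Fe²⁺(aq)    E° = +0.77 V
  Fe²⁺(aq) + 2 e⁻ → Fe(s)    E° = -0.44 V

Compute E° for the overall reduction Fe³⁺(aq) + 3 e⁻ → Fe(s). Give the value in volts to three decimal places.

Standard free energies of sequential steps add: ΔG°₃ = ΔG°₁ + ΔG°₂, so n₃E°₃ = n₁E°₁ + n₂E°₂.
E°₃ = (1×+0.77 + 2×-0.44) / 3 = (-0.110) / 3 = -0.037 V.

-0.037 V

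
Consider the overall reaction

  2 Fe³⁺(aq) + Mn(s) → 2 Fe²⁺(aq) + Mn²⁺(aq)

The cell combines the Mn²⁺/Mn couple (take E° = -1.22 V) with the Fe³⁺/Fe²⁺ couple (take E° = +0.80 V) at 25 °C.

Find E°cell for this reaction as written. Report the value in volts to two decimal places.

+2.02 V

The Fe³⁺/Fe²⁺ couple has the higher reduction potential, so it is the cathode; Mn²⁺/Mn is oxidised at the anode.
E°cell = E°(cathode) − E°(anode) = (+0.80) − (-1.22) = +2.02 V.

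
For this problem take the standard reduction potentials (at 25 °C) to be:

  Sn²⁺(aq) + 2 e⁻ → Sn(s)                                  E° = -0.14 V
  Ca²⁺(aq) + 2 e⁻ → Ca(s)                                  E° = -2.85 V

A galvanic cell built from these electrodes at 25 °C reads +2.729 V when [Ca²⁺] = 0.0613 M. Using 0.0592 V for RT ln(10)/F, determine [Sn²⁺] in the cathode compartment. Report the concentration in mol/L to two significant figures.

Sn²⁺/Sn is the cathode, Ca²⁺/Ca the anode: E°cell = +2.71 V, n = 2.
Overall reaction: Sn²⁺(aq) + Ca(s) → Sn(s) + Ca²⁺(aq); Q = [Ca²⁺]^1/[Sn²⁺]^1.
From E = E° − (0.0592/n) log Q: log Q = (E° − E)·n/0.0592 = (+2.71 − (+2.729))·2/0.0592 = -0.6419.
So 1·log[Sn²⁺] = 1·log(0.0613) − log Q = -1.2125 − (-0.6419) = -0.5706; [Sn²⁺] = 10^(-0.5706) ≈ 0.27 M.

0.27 M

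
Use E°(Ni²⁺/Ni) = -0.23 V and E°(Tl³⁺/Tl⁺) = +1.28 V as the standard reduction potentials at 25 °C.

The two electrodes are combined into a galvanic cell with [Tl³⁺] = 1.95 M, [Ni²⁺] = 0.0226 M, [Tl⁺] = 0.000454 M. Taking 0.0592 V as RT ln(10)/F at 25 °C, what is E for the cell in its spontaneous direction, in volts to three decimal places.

Tl³⁺/Tl⁺ is the cathode (higher E°), Ni²⁺/Ni the anode: E°cell = +1.28 − (-0.23) = +1.51 V, n = 2.
Overall: Tl³⁺(aq) + Ni(s) → Tl⁺(aq) + Ni²⁺(aq)
Q = [Tl⁺]·[Ni²⁺] / ([Tl³⁺]); log Q = -5.279.
E = E° − (0.0592/n) log Q = +1.51 − (0.0592/2)(-5.279) = +1.666 V.

+1.666 V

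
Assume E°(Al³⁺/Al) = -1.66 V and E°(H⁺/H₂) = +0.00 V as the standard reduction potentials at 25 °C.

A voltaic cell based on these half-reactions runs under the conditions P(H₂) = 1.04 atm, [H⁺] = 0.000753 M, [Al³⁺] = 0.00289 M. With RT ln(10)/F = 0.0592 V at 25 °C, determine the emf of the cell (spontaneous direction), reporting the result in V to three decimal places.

+1.525 V

H⁺/H₂ is the cathode (higher E°), Al³⁺/Al the anode: E°cell = +0.00 − (-1.66) = +1.66 V, n = 6.
Overall: 6 H⁺(aq) + 2 Al(s) → 3 H₂(g) + 2 Al³⁺(aq)
Q = P(H₂)^3·[Al³⁺]^2 / ([H⁺]^6); log Q = 13.712.
E = E° − (0.0592/n) log Q = +1.66 − (0.0592/6)(13.712) = +1.525 V.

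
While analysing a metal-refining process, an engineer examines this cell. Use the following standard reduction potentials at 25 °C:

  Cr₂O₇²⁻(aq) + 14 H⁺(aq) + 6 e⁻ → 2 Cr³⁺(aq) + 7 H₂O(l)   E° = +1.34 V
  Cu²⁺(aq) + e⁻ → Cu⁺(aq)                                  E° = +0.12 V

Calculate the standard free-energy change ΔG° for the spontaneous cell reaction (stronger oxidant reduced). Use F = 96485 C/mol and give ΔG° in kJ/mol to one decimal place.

Cr₂O₇²⁻/Cr³⁺ (E° = +1.34 V) is the cathode; Cu²⁺/Cu⁺ (E° = +0.12 V) is the anode, so E°cell = +1.22 V.
Balancing electrons gives n = 6 (lcm of 6 and 1).
ΔG° = −nFE° = −(6)(96485)(+1.22) = -706,270 J = -706.3 kJ/mol.

-706.3 kJ/mol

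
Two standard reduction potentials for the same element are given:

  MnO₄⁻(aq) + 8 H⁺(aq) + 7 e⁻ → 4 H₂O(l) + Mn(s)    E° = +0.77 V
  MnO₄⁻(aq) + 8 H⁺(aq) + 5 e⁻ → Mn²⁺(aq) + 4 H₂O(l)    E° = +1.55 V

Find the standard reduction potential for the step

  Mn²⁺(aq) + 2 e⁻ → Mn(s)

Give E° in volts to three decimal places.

Sequential free energies add, so n₃E°₃ = n₁E°₁ + n₂E°₂.
With n₃ = 7, and the known step contributing 5×(+1.55) V, the unknown satisfies 2·E° = 7×(+0.77) − 5×(+1.55) = -2.360.
E° = -2.360 / 2 = -1.180 V.

-1.180 V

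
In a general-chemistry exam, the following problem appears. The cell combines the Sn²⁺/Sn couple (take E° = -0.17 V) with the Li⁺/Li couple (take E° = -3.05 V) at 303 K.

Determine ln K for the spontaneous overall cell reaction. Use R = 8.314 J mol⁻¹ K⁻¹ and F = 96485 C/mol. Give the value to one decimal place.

220.6

Cathode: Sn²⁺/Sn; anode: Li⁺/Li. E°cell = (-0.17) − (-3.05) = +2.88 V, with n = 2.
ΔG° = −nFE° = −RT ln K, so ln K = nFE°/(RT) = (2)(96485)(+2.88) / ((8.314)(303)) = 220.612.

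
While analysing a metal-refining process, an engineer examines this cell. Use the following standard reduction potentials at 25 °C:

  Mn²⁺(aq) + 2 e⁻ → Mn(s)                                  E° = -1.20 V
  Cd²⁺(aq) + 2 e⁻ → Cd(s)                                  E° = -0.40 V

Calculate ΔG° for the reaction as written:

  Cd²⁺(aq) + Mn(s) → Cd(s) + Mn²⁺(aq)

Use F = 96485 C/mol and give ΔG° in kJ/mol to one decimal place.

-154.4 kJ/mol

As written, Cd²⁺/Cd is reduced (cathode) and Mn²⁺/Mn is oxidised (anode), so E°cell = (-0.40) − (-1.20) = +0.80 V.
Balancing electrons gives n = 2.
ΔG° = −nFE° = −(2)(96485)(+0.80) = -154,376 J = -154.4 kJ/mol.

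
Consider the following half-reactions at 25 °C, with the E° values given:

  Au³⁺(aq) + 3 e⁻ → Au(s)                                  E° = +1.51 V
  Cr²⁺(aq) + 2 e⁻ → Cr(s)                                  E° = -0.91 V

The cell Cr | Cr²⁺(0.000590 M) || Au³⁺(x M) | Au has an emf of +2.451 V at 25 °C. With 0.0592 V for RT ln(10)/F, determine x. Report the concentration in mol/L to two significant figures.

Au³⁺/Au is the cathode, Cr²⁺/Cr the anode: E°cell = +2.42 V, n = 6.
Overall reaction: 2 Au³⁺(aq) + 3 Cr(s) → 2 Au(s) + 3 Cr²⁺(aq); Q = [Cr²⁺]^3/[Au³⁺]^2.
From E = E° − (0.0592/n) log Q: log Q = (E° − E)·n/0.0592 = (+2.42 − (+2.451))·6/0.0592 = -3.1419.
So 2·log[Au³⁺] = 3·log(0.00059) − log Q = -9.6874 − (-3.1419) = -6.5455; log[Au³⁺] = -6.5455 / 2 = -3.2727; [Au³⁺] = 10^(-3.2727) ≈ 0.00053 M.

0.00053 M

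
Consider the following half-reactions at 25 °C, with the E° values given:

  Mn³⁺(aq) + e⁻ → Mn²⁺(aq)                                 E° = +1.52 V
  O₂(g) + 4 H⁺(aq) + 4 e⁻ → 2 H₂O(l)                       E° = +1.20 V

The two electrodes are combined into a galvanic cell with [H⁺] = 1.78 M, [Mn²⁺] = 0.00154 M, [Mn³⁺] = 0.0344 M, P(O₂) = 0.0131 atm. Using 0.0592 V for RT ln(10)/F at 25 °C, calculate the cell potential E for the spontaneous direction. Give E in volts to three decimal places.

Mn³⁺/Mn²⁺ is the cathode (higher E°), O₂/H₂O the anode: E°cell = +1.52 − (+1.20) = +0.32 V, n = 4.
Overall: 4 Mn³⁺(aq) + 2 H₂O(l) → 4 Mn²⁺(aq) + O₂(g) + 4 H⁺(aq)
Q = [Mn²⁺]^4·P(O₂)·[H⁺]^4 / ([Mn³⁺]^4); log Q = -6.277.
E = E° − (0.0592/n) log Q = +0.32 − (0.0592/4)(-6.277) = +0.413 V.

+0.413 V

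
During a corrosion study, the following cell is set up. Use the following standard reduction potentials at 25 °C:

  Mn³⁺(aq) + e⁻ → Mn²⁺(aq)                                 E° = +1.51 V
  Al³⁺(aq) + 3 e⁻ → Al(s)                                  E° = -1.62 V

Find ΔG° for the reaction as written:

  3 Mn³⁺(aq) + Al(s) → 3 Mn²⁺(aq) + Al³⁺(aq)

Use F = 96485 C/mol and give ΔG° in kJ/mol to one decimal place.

-906.0 kJ/mol

As written, Mn³⁺/Mn²⁺ is reduced (cathode) and Al³⁺/Al is oxidised (anode), so E°cell = (+1.51) − (-1.62) = +3.13 V.
Balancing electrons gives n = 3.
ΔG° = −nFE° = −(3)(96485)(+3.13) = -905,994 J = -906.0 kJ/mol.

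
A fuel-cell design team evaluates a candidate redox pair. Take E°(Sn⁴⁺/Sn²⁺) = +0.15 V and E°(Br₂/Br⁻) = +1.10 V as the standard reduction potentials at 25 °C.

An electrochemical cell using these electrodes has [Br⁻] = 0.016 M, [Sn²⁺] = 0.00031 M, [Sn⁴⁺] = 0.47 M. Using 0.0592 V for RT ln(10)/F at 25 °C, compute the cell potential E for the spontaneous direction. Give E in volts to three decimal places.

Br₂/Br⁻ is the cathode (higher E°), Sn⁴⁺/Sn²⁺ the anode: E°cell = +1.10 − (+0.15) = +0.95 V, n = 2.
Overall: Br₂(l) + Sn²⁺(aq) → 2 Br⁻(aq) + Sn⁴⁺(aq)
Q = [Br⁻]^2·[Sn⁴⁺] / ([Sn²⁺]); log Q = -0.411.
E = E° − (0.0592/n) log Q = +0.95 − (0.0592/2)(-0.411) = +0.962 V.

+0.962 V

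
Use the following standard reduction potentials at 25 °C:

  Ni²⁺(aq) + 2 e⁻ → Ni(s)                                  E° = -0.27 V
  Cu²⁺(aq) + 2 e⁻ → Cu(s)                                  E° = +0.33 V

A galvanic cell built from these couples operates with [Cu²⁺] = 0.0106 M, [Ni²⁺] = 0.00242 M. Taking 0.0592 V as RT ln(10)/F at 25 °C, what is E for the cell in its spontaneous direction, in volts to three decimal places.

Cu²⁺/Cu is the cathode (higher E°), Ni²⁺/Ni the anode: E°cell = +0.33 − (-0.27) = +0.60 V, n = 2.
Overall: Cu²⁺(aq) + Ni(s) → Cu(s) + Ni²⁺(aq)
Q = [Ni²⁺] / ([Cu²⁺]); log Q = -0.641.
E = E° − (0.0592/n) log Q = +0.60 − (0.0592/2)(-0.641) = +0.619 V.

+0.619 V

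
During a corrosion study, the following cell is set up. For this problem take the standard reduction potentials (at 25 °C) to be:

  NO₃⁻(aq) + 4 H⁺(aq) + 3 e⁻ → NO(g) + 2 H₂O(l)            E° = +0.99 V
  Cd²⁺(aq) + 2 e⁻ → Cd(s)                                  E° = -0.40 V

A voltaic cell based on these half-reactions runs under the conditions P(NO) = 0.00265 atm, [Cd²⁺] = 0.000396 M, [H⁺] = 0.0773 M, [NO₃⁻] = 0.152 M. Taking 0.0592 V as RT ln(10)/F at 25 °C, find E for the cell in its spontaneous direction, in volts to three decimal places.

+1.438 V

NO₃⁻/NO is the cathode (higher E°), Cd²⁺/Cd the anode: E°cell = +0.99 − (-0.40) = +1.39 V, n = 6.
Overall: 2 NO₃⁻(aq) + 8 H⁺(aq) + 3 Cd(s) → 2 NO(g) + 4 H₂O(l) + 3 Cd²⁺(aq)
Q = P(NO)^2·[Cd²⁺]^3 / ([NO₃⁻]^2·[H⁺]^8); log Q = -4.830.
E = E° − (0.0592/n) log Q = +1.39 − (0.0592/6)(-4.830) = +1.438 V.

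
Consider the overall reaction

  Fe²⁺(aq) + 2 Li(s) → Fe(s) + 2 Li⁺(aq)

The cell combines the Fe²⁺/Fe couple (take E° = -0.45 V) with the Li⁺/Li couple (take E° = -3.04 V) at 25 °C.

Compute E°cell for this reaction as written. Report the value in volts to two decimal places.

The Fe²⁺/Fe couple has the higher reduction potential, so it is the cathode; Li⁺/Li is oxidised at the anode.
E°cell = E°(cathode) − E°(anode) = (-0.45) − (-3.04) = +2.59 V.
Since E°cell > 0, the reaction is spontaneous under standard conditions.

+2.59 V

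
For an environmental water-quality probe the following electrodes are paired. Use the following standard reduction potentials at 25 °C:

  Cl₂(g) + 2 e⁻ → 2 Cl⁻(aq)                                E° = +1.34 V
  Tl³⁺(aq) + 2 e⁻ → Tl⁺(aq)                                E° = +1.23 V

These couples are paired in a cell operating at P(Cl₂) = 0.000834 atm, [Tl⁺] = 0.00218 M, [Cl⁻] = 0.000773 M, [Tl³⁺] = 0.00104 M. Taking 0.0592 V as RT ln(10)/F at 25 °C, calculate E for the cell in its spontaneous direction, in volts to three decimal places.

Cl₂/Cl⁻ is the cathode (higher E°), Tl³⁺/Tl⁺ the anode: E°cell = +1.34 − (+1.23) = +0.11 V, n = 2.
Overall: Cl₂(g) + Tl⁺(aq) → 2 Cl⁻(aq) + Tl³⁺(aq)
Q = [Cl⁻]^2·[Tl³⁺] / (P(Cl₂)·[Tl⁺]); log Q = -3.466.
E = E° − (0.0592/n) log Q = +0.11 − (0.0592/2)(-3.466) = +0.213 V.

+0.213 V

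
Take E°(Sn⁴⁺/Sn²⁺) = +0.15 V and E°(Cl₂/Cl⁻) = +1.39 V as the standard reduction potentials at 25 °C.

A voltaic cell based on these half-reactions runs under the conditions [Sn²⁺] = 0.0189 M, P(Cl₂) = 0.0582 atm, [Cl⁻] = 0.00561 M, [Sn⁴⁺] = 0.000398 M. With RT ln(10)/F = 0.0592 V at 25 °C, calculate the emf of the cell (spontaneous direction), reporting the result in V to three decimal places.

Cl₂/Cl⁻ is the cathode (higher E°), Sn⁴⁺/Sn²⁺ the anode: E°cell = +1.39 − (+0.15) = +1.24 V, n = 2.
Overall: Cl₂(g) + Sn²⁺(aq) → 2 Cl⁻(aq) + Sn⁴⁺(aq)
Q = [Cl⁻]^2·[Sn⁴⁺] / (P(Cl₂)·[Sn²⁺]); log Q = -4.944.
E = E° − (0.0592/n) log Q = +1.24 − (0.0592/2)(-4.944) = +1.386 V.

+1.386 V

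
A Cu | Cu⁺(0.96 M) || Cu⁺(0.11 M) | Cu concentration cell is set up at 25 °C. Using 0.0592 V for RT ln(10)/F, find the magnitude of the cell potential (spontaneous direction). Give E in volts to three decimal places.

For a concentration cell E°cell = 0. The 0.96 M side is the cathode (reduction is favoured where [Cu⁺] is higher).
With n = 1, E = −(0.0592/1) log([Cu⁺]ₐₙ/[Cu⁺]꜀ₐₜ) = −(0.0592/1) log(0.11/0.96) = −(0.0592/1)(-0.941) = +0.056 V.

+0.056 V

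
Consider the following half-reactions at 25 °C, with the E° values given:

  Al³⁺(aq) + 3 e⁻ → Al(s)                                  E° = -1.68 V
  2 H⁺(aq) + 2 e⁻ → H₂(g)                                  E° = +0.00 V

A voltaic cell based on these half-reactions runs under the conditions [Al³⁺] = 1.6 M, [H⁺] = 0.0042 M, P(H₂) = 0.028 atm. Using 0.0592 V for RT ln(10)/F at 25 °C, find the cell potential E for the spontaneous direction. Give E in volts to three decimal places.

H⁺/H₂ is the cathode (higher E°), Al³⁺/Al the anode: E°cell = +0.00 − (-1.68) = +1.68 V, n = 6.
Overall: 6 H⁺(aq) + 2 Al(s) → 3 H₂(g) + 2 Al³⁺(aq)
Q = P(H₂)^3·[Al³⁺]^2 / ([H⁺]^6); log Q = 10.010.
E = E° − (0.0592/n) log Q = +1.68 − (0.0592/6)(10.010) = +1.581 V.

+1.581 V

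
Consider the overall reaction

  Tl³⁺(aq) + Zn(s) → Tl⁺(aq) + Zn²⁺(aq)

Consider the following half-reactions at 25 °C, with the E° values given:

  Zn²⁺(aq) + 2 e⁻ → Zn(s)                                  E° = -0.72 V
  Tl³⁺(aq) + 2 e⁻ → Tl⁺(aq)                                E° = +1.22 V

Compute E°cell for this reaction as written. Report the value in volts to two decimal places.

+1.94 V

The Tl³⁺/Tl⁺ couple has the higher reduction potential, so it is the cathode; Zn²⁺/Zn is oxidised at the anode.
E°cell = E°(cathode) − E°(anode) = (+1.22) − (-0.72) = +1.94 V.
Since E°cell > 0, the reaction is spontaneous under standard conditions.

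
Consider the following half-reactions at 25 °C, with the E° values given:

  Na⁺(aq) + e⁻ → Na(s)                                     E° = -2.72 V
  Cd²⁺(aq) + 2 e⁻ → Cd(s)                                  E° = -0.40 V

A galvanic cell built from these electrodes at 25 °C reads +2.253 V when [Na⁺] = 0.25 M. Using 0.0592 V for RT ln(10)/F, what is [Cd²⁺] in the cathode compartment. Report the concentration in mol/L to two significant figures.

Cd²⁺/Cd is the cathode, Na⁺/Na the anode: E°cell = +2.32 V, n = 2.
Overall reaction: Cd²⁺(aq) + 2 Na(s) → Cd(s) + 2 Na⁺(aq); Q = [Na⁺]^2/[Cd²⁺]^1.
From E = E° − (0.0592/n) log Q: log Q = (E° − E)·n/0.0592 = (+2.32 − (+2.253))·2/0.0592 = 2.2635.
So 1·log[Cd²⁺] = 2·log(0.25) − log Q = -1.2041 − (2.2635) = -3.4676; [Cd²⁺] = 10^(-3.4676) ≈ 0.00034 M.

0.00034 M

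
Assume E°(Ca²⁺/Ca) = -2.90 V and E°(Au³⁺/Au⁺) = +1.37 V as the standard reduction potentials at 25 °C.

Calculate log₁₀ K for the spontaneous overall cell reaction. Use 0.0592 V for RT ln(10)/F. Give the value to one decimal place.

Cathode: Au³⁺/Au⁺; anode: Ca²⁺/Ca. E°cell = +4.27 V, n = 2.
log K = nE°cell / 0.0592 = (2)(+4.27) / 0.0592 = 144.3.

144.3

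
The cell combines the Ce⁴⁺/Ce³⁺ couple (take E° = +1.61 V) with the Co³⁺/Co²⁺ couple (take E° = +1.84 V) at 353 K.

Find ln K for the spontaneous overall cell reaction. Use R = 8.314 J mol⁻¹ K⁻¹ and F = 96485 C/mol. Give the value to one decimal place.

7.6

Cathode: Co³⁺/Co²⁺; anode: Ce⁴⁺/Ce³⁺. E°cell = (+1.84) − (+1.61) = +0.23 V, with n = 1.
ΔG° = −nFE° = −RT ln K, so ln K = nFE°/(RT) = (1)(96485)(+0.23) / ((8.314)(353)) = 7.561.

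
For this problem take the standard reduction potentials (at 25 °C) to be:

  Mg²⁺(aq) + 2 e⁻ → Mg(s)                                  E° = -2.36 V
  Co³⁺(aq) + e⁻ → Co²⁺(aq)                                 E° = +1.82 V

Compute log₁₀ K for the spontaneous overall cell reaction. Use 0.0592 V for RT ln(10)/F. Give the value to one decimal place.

Cathode: Co³⁺/Co²⁺; anode: Mg²⁺/Mg. E°cell = +4.18 V, n = 2.
log K = nE°cell / 0.0592 = (2)(+4.18) / 0.0592 = 141.2.

141.2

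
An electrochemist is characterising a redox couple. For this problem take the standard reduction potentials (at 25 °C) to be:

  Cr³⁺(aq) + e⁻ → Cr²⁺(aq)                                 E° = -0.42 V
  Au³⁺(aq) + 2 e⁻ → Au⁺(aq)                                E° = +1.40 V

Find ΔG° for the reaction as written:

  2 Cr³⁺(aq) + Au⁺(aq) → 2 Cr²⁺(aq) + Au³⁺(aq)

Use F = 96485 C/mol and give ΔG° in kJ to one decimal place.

+351.2 kJ

As written, Cr³⁺/Cr²⁺ is reduced (cathode) and Au³⁺/Au⁺ is oxidised (anode), so E°cell = (-0.42) − (+1.40) = -1.82 V.
Balancing electrons gives n = 2.
ΔG° = −nFE° = −(2)(96485)(-1.82) = 351,205 J = +351.2 kJ.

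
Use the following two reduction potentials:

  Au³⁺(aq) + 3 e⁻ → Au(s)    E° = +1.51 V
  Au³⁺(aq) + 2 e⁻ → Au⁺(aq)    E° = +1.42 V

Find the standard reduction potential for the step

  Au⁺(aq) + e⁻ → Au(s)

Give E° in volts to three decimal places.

Sequential free energies add, so n₃E°₃ = n₁E°₁ + n₂E°₂.
With n₃ = 3, and the known step contributing 2×(+1.42) V, the unknown satisfies 1·E° = 3×(+1.51) − 2×(+1.42) = +1.690.
E° = +1.690 / 1 = +1.690 V.

+1.690 V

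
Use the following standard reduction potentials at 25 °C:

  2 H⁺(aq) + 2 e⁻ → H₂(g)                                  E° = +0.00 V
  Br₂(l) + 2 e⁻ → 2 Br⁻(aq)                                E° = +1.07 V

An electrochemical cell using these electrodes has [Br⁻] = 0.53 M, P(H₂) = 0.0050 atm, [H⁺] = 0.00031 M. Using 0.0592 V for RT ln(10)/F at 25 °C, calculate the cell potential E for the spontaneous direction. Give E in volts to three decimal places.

+1.226 V

Br₂/Br⁻ is the cathode (higher E°), H⁺/H₂ the anode: E°cell = +1.07 − (+0.00) = +1.07 V, n = 2.
Overall: Br₂(l) + H₂(g) → 2 Br⁻(aq) + 2 H⁺(aq)
Q = [Br⁻]^2·[H⁺]^2 / (P(H₂)); log Q = -5.268.
E = E° − (0.0592/n) log Q = +1.07 − (0.0592/2)(-5.268) = +1.226 V.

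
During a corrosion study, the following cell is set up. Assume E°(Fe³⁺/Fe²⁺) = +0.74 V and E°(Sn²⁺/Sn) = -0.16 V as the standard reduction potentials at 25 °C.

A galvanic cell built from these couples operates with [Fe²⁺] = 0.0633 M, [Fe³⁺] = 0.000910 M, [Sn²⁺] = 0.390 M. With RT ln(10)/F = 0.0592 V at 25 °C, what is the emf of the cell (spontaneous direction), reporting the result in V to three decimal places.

+0.803 V

Fe³⁺/Fe²⁺ is the cathode (higher E°), Sn²⁺/Sn the anode: E°cell = +0.74 − (-0.16) = +0.90 V, n = 2.
Overall: 2 Fe³⁺(aq) + Sn(s) → 2 Fe²⁺(aq) + Sn²⁺(aq)
Q = [Fe²⁺]^2·[Sn²⁺] / ([Fe³⁺]^2); log Q = 3.276.
E = E° − (0.0592/n) log Q = +0.90 − (0.0592/2)(3.276) = +0.803 V.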